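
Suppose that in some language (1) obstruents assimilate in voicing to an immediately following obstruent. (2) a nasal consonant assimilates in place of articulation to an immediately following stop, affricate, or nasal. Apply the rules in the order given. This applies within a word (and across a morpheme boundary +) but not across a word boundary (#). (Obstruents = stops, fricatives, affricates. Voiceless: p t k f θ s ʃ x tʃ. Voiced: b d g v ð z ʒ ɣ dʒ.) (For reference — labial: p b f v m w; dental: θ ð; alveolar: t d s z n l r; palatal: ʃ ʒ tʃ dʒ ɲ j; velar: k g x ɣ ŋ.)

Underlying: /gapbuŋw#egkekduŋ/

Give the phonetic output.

[gabbuŋw#ekkegduŋ]

Rule 1: /p/ before /b/ (voiced) → [b]
Rule 1: /g/ before /k/ (voiceless) → [k]
Rule 1: /k/ before /d/ (voiced) → [g]
After rule 1: gabbuŋw#ekkegduŋ
Rule 2: no segment meets the rule's conditions; no change.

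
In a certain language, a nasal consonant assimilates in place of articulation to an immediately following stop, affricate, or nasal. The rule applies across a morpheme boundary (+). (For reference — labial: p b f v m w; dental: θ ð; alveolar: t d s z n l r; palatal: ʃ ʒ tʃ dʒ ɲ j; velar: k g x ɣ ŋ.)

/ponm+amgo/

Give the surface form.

[pomm+aŋgo]

/n/ before /m/ (labial) → [m]
/m/ before /g/ (velar) → [ŋ]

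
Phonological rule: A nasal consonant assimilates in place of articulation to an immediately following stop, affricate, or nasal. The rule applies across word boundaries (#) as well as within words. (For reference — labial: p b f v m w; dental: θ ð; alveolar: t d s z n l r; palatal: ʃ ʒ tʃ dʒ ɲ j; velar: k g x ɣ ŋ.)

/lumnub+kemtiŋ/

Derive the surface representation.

[lunnub+kentiŋ]

/m/ before /n/ (alveolar) → [n]
/m/ before /t/ (alveolar) → [n]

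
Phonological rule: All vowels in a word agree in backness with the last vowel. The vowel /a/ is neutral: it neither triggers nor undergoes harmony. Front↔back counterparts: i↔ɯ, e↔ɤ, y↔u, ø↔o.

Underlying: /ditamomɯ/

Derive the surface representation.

[dɯtamomɯ]

/i/ harmonizes with /ɯ/ ([+back]) → [ɯ]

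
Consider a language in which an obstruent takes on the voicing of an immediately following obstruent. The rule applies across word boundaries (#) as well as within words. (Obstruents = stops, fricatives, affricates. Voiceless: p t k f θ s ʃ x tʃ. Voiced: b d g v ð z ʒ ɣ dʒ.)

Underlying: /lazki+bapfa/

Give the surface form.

/z/ before /k/ (voiceless) → [s]

[laski+bapfa]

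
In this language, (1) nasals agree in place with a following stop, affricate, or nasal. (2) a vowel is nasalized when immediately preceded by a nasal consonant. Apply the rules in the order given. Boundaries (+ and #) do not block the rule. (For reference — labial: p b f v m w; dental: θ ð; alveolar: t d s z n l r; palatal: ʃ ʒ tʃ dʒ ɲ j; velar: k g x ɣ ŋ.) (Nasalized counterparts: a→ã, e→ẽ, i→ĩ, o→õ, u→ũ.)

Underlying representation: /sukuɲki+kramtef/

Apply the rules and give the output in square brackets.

Rule 1: /ɲ/ before /k/ (velar) → [ŋ]
Rule 1: /m/ before /t/ (alveolar) → [n]
After rule 1: sukuŋki+krantef
Rule 2: no segment meets the rule's conditions; no change.

[sukuŋki+krantef]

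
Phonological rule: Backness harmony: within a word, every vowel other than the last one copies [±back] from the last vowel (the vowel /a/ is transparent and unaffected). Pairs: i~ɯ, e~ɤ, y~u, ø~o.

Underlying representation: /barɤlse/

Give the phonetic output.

[barelse]

/ɤ/ harmonizes with /e/ ([-back]) → [e]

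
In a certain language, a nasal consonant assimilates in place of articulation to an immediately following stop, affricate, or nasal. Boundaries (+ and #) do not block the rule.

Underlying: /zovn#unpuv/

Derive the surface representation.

/n/ before /p/ (labial) → [m]

[zovn#umpuv]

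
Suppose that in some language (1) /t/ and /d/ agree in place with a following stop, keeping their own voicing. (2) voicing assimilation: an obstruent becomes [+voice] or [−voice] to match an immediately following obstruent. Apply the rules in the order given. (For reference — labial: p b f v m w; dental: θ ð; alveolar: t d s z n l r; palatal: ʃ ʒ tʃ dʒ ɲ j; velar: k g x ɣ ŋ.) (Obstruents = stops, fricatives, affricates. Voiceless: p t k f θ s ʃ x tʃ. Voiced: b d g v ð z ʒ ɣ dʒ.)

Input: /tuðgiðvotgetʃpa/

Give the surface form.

[tuðgiðvoggetʃpa]

Rule 1: /t/ before /g/ (velar) → [k]
After rule 1: tuðgiðvokgetʃpa
Rule 2: /k/ before /g/ (voiced) → [g]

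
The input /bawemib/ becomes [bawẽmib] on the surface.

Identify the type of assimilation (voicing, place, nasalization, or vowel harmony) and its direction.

nasalization, regressive

/e/→[ẽ].
Each target copies a feature from the following segment, so the direction is regressive.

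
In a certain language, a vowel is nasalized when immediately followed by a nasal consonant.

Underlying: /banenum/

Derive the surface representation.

[bãnẽnũm]

/a/ before nasal /n/ → [ã]
/e/ before nasal /n/ → [ẽ]
/u/ before nasal /m/ → [ũ]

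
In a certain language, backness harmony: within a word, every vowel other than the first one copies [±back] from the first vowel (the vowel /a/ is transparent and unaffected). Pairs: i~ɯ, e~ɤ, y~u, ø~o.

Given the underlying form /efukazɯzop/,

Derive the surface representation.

/u/ harmonizes with /e/ ([-back]) → [y]
/ɯ/ harmonizes with /e/ ([-back]) → [i]
/o/ harmonizes with /e/ ([-back]) → [ø]

[efykazizøp]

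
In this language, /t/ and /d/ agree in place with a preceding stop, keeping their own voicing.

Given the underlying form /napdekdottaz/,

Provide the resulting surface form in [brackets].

/d/ after /p/ (labial) → [b]
/d/ after /k/ (velar) → [g]

[napbekgottaz]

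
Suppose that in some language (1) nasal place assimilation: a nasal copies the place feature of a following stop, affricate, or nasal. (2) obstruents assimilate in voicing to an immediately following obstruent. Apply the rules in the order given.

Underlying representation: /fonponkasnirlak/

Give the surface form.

Rule 1: /n/ before /p/ (labial) → [m]
Rule 1: /n/ before /k/ (velar) → [ŋ]
After rule 1: fompoŋkasnirlak
Rule 2: no segment meets the rule's conditions; no change.

[fompoŋkasnirlak]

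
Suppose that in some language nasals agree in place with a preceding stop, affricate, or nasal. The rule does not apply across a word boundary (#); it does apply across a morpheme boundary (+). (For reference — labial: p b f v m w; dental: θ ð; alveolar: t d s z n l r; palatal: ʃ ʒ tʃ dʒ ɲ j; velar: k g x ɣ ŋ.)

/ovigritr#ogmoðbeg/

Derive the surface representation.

/m/ after /g/ (velar) → [ŋ]

[ovigritr#ogŋoðbeg]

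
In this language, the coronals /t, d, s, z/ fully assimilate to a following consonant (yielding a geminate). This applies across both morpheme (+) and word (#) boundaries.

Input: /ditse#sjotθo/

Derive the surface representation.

/t/ before /s/ → [s] (total assimilation)
/s/ before /j/ → [j] (total assimilation)
/t/ before /θ/ → [θ] (total assimilation)

[disse#jjoθθo]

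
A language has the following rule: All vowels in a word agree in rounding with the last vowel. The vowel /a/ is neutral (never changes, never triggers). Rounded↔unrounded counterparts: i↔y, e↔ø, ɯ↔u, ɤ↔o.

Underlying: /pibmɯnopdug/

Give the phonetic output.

[pybmunopdug]

/i/ harmonizes with /u/ ([+round]) → [y]
/ɯ/ harmonizes with /u/ ([+round]) → [u]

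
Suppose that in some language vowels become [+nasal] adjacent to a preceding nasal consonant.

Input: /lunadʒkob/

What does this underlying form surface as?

/a/ after nasal /n/ → [ã]

[lunãdʒkob]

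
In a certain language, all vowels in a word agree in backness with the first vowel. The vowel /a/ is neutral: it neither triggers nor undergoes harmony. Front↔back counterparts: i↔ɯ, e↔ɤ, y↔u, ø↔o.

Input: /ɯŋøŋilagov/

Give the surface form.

/ø/ harmonizes with /ɯ/ ([+back]) → [o]
/i/ harmonizes with /ɯ/ ([+back]) → [ɯ]

[ɯŋoŋɯlagov]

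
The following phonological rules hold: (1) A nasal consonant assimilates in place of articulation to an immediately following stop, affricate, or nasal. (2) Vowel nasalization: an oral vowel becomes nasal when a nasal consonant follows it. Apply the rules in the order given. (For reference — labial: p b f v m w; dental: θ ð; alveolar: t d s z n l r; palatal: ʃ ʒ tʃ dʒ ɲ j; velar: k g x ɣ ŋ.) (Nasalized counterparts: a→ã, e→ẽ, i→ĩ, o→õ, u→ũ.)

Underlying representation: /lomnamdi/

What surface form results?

[lõnnãndi]

Rule 1: /m/ before /n/ (alveolar) → [n]
Rule 1: /m/ before /d/ (alveolar) → [n]
After rule 1: lonnandi
Rule 2: /o/ before nasal /n/ → [õ]
Rule 2: /a/ before nasal /n/ → [ã]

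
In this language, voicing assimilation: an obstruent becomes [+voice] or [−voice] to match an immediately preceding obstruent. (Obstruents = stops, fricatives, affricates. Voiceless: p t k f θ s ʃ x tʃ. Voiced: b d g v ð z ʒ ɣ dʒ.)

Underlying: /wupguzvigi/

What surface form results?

/g/ after /p/ (voiceless) → [k]

[wupkuzvigi]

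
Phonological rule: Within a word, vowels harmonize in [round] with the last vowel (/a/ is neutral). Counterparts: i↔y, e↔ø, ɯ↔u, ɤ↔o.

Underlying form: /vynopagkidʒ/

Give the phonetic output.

/y/ harmonizes with /i/ ([-round]) → [i]
/o/ harmonizes with /i/ ([-round]) → [ɤ]

[vinɤpagkidʒ]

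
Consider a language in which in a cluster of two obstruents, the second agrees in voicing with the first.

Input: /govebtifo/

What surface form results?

[govebdifo]

/t/ after /b/ (voiced) → [d]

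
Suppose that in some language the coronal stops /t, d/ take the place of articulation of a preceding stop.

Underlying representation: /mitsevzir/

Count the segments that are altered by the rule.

0

No segment meets the rule's conditions.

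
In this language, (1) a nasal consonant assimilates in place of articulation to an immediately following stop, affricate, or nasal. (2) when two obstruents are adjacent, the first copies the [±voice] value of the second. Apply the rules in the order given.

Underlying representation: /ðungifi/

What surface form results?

[ðuŋgifi]

Rule 1: /n/ before /g/ (velar) → [ŋ]
After rule 1: ðuŋgifi
Rule 2: no segment meets the rule's conditions; no change.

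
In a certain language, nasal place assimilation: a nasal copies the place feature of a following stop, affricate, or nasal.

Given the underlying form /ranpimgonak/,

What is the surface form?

[rampiŋgonak]

/n/ before /p/ (labial) → [m]
/m/ before /g/ (velar) → [ŋ]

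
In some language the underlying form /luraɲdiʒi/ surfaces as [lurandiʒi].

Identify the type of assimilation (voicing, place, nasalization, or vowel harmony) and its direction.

/ɲ/→[n].
Each target copies a feature from the following segment, so the direction is regressive.

place assimilation, regressive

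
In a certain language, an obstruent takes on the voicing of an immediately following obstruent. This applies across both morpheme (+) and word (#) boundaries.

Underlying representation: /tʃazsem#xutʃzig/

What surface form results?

[tʃassem#xudʒzig]

/z/ before /s/ (voiceless) → [s]
/tʃ/ before /z/ (voiced) → [dʒ]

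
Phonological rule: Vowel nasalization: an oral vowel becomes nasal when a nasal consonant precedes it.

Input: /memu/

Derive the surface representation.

/e/ after nasal /m/ → [ẽ]
/u/ after nasal /m/ → [ũ]

[mẽmũ]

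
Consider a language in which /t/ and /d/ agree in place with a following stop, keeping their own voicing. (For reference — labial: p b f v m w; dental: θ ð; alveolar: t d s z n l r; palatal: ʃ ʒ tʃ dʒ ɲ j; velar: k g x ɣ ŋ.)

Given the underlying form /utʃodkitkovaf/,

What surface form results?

/d/ before /k/ (velar) → [g]
/t/ before /k/ (velar) → [k]

[utʃogkikkovaf]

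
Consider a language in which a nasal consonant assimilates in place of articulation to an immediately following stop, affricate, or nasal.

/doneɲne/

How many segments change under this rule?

/ɲ/ before /n/ (alveolar) → [n]
1 segment changes.

1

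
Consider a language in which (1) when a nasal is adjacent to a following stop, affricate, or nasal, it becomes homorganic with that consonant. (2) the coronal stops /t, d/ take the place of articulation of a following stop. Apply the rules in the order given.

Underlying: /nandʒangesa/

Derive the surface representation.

Rule 1: /n/ before /dʒ/ (palatal) → [ɲ]
Rule 1: /n/ before /g/ (velar) → [ŋ]
After rule 1: naɲdʒaŋgesa
Rule 2: no segment meets the rule's conditions; no change.

[naɲdʒaŋgesa]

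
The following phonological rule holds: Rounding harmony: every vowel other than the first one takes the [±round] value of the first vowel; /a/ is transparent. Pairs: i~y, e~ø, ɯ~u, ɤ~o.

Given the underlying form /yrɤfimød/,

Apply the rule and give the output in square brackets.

[yrofymød]

/ɤ/ harmonizes with /y/ ([+round]) → [o]
/i/ harmonizes with /y/ ([+round]) → [y]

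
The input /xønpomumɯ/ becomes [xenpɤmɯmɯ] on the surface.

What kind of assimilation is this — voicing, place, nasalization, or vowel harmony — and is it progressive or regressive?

/ø/→[e] /o/→[ɤ] /u/→[ɯ].
Vowels agree with the last vowel, so the harmony is regressive.

vowel harmony, regressive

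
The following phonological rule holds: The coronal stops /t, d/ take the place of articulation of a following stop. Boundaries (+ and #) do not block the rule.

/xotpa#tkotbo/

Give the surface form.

/t/ before /p/ (labial) → [p]
/t/ before /k/ (velar) → [k]
/t/ before /b/ (labial) → [p]

[xoppa#kkopbo]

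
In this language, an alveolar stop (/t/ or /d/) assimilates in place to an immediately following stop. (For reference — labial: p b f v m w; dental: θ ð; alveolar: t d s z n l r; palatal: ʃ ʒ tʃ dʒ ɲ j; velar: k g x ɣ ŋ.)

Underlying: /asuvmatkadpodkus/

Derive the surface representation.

/t/ before /k/ (velar) → [k]
/d/ before /p/ (labial) → [b]
/d/ before /k/ (velar) → [g]

[asuvmakkabpogkus]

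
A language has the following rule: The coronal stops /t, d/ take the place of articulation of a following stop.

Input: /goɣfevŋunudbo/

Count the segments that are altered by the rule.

1

/d/ before /b/ (labial) → [b]
1 segment changes.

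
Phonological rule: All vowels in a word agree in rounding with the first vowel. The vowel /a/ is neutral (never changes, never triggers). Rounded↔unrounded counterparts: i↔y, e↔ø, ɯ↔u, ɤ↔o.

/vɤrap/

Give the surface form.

[vɤrap]

no segment meets the rule's conditions; no change.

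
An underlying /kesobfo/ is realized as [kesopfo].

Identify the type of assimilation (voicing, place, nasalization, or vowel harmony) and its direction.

voicing assimilation, regressive

/b/→[p].
Each target copies a feature from the following segment, so the direction is regressive.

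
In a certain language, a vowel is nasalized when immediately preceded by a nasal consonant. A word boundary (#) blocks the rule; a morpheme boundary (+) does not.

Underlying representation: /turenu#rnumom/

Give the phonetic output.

[turenũ#rnũmõm]

/u/ after nasal /n/ → [ũ]
/u/ after nasal /n/ → [ũ]
/o/ after nasal /m/ → [õ]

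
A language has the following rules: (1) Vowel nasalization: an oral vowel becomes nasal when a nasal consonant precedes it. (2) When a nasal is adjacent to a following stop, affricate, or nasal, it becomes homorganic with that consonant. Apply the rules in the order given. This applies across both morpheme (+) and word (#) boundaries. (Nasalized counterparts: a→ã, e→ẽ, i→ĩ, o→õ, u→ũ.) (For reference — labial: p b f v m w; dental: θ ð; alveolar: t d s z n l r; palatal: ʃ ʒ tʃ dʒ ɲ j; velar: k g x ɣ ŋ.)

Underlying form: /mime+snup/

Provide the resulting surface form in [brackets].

Rule 1: /i/ after nasal /m/ → [ĩ]
Rule 1: /e/ after nasal /m/ → [ẽ]
Rule 1: /u/ after nasal /n/ → [ũ]
After rule 1: mĩmẽ+snũp
Rule 2: no segment meets the rule's conditions; no change.

[mĩmẽ+snũp]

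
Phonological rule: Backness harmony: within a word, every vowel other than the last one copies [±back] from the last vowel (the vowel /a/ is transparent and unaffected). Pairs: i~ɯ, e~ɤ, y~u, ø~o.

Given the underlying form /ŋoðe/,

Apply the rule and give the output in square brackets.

/o/ harmonizes with /e/ ([-back]) → [ø]

[ŋøðe]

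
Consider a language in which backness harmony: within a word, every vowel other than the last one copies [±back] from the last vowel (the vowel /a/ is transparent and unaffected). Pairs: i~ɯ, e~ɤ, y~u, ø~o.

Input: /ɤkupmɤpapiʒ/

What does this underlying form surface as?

/ɤ/ harmonizes with /i/ ([-back]) → [e]
/u/ harmonizes with /i/ ([-back]) → [y]
/ɤ/ harmonizes with /i/ ([-back]) → [e]

[ekypmepapiʒ]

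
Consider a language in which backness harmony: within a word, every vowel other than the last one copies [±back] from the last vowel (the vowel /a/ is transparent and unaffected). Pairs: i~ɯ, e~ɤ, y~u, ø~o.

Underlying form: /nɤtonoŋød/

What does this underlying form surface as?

[netønøŋød]

/ɤ/ harmonizes with /ø/ ([-back]) → [e]
/o/ harmonizes with /ø/ ([-back]) → [ø]
/o/ harmonizes with /ø/ ([-back]) → [ø]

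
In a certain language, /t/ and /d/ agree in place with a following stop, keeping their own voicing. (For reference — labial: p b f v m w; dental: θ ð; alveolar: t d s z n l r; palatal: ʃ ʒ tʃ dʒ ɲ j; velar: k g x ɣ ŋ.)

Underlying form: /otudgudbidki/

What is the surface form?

[otuggubbigki]

/d/ before /g/ (velar) → [g]
/d/ before /b/ (labial) → [b]
/d/ before /k/ (velar) → [g]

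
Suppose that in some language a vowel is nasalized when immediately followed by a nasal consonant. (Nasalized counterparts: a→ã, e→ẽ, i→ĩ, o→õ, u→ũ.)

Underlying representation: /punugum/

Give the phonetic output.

[pũnugũm]

/u/ before nasal /n/ → [ũ]
/u/ before nasal /m/ → [ũ]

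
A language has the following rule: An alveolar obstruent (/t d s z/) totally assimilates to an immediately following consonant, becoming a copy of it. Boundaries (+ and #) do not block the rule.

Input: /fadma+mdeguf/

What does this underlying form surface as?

[famma+mdeguf]

/d/ before /m/ → [m] (total assimilation)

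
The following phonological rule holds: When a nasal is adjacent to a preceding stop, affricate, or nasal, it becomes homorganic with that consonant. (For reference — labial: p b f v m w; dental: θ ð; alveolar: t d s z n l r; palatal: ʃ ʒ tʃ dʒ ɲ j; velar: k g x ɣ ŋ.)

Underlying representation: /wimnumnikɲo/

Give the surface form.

[wimmummikŋo]

/n/ after /m/ (labial) → [m]
/n/ after /m/ (labial) → [m]
/ɲ/ after /k/ (velar) → [ŋ]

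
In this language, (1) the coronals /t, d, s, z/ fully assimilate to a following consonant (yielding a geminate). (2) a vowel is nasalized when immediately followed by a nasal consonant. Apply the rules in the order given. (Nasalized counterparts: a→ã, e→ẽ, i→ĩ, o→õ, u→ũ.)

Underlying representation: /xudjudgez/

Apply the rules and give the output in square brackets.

[xujjuggez]

Rule 1: /d/ before /j/ → [j] (total assimilation)
Rule 1: /d/ before /g/ → [g] (total assimilation)
After rule 1: xujjuggez
Rule 2: no segment meets the rule's conditions; no change.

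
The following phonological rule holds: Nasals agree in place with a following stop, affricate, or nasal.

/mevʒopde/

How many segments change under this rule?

0

No segment meets the rule's conditions.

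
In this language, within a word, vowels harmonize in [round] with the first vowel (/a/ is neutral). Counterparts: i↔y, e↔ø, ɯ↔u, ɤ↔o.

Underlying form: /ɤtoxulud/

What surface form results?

/o/ harmonizes with /ɤ/ ([-round]) → [ɤ]
/u/ harmonizes with /ɤ/ ([-round]) → [ɯ]
/u/ harmonizes with /ɤ/ ([-round]) → [ɯ]

[ɤtɤxɯlɯd]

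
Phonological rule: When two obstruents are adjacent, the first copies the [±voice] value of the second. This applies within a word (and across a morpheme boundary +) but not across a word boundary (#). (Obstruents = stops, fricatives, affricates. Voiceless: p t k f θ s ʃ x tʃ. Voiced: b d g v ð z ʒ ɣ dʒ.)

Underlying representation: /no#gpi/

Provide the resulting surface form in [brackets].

[no#kpi]

/g/ before /p/ (voiceless) → [k]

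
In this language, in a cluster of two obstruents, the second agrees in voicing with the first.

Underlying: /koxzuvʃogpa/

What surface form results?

/z/ after /x/ (voiceless) → [s]
/ʃ/ after /v/ (voiced) → [ʒ]
/p/ after /g/ (voiced) → [b]

[koxsuvʒogba]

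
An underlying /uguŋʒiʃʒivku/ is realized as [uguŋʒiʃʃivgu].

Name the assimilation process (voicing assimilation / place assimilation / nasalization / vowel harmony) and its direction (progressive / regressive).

voicing assimilation, progressive

/ʒ/→[ʃ] /k/→[g].
Each target copies a feature from the preceding segment, so the direction is progressive.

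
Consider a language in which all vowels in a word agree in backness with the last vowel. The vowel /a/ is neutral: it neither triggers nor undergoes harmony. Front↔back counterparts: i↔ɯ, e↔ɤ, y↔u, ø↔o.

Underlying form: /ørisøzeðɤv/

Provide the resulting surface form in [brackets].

/ø/ harmonizes with /ɤ/ ([+back]) → [o]
/i/ harmonizes with /ɤ/ ([+back]) → [ɯ]
/ø/ harmonizes with /ɤ/ ([+back]) → [o]
/e/ harmonizes with /ɤ/ ([+back]) → [ɤ]

[orɯsozɤðɤv]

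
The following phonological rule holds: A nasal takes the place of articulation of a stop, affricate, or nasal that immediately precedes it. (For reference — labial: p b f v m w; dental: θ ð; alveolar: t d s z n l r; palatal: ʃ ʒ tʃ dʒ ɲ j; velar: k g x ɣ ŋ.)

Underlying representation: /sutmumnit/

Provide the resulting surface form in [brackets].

/m/ after /t/ (alveolar) → [n]
/n/ after /m/ (labial) → [m]

[sutnummit]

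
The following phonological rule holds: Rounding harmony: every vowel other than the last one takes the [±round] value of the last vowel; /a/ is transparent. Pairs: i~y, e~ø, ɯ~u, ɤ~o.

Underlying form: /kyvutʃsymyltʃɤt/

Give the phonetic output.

/y/ harmonizes with /ɤ/ ([-round]) → [i]
/u/ harmonizes with /ɤ/ ([-round]) → [ɯ]
/y/ harmonizes with /ɤ/ ([-round]) → [i]
/y/ harmonizes with /ɤ/ ([-round]) → [i]

[kivɯtʃsimiltʃɤt]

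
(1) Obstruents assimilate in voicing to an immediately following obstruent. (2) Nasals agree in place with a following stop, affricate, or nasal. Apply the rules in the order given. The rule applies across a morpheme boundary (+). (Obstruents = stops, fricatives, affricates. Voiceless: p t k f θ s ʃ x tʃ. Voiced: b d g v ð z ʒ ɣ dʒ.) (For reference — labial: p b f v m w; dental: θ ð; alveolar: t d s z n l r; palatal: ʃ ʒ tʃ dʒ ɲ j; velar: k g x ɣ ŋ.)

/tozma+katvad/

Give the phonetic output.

[tozma+kadvad]

Rule 1: /t/ before /v/ (voiced) → [d]
After rule 1: tozma+kadvad
Rule 2: no segment meets the rule's conditions; no change.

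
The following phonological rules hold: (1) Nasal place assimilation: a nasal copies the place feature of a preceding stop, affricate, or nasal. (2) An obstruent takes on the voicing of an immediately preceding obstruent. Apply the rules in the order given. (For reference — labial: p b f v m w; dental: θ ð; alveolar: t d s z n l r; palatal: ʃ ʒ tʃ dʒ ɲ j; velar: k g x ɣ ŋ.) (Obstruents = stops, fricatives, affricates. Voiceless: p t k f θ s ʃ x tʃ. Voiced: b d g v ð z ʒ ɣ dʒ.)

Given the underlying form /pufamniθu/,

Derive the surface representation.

Rule 1: /n/ after /m/ (labial) → [m]
After rule 1: pufammiθu
Rule 2: no segment meets the rule's conditions; no change.

[pufammiθu]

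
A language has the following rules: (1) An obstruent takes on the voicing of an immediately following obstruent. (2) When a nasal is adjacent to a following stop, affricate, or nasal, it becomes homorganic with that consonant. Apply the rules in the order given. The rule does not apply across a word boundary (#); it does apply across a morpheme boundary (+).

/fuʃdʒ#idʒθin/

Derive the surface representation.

[fuʒdʒ#itʃθin]

Rule 1: /ʃ/ before /dʒ/ (voiced) → [ʒ]
Rule 1: /dʒ/ before /θ/ (voiceless) → [tʃ]
After rule 1: fuʒdʒ#itʃθin
Rule 2: no segment meets the rule's conditions; no change.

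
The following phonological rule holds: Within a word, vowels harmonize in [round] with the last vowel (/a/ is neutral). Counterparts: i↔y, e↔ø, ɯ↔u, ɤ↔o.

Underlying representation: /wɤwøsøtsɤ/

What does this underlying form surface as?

[wɤwesetsɤ]

/ø/ harmonizes with /ɤ/ ([-round]) → [e]
/ø/ harmonizes with /ɤ/ ([-round]) → [e]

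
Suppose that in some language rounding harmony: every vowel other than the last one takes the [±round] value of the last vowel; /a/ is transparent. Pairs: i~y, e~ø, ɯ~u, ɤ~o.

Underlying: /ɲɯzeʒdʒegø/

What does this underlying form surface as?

[ɲuzøʒdʒøgø]

/ɯ/ harmonizes with /ø/ ([+round]) → [u]
/e/ harmonizes with /ø/ ([+round]) → [ø]
/e/ harmonizes with /ø/ ([+round]) → [ø]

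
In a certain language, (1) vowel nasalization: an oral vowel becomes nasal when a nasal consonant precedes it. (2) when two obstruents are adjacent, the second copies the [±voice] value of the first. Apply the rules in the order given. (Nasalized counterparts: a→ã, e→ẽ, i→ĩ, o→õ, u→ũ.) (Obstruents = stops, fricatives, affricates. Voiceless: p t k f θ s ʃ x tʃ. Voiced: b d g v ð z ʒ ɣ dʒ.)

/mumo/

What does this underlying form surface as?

Rule 1: /u/ after nasal /m/ → [ũ]
Rule 1: /o/ after nasal /m/ → [õ]
After rule 1: mũmõ
Rule 2: no segment meets the rule's conditions; no change.

[mũmõ]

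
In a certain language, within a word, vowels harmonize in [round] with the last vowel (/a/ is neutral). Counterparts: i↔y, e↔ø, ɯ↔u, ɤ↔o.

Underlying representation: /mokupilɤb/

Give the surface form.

/o/ harmonizes with /ɤ/ ([-round]) → [ɤ]
/u/ harmonizes with /ɤ/ ([-round]) → [ɯ]

[mɤkɯpilɤb]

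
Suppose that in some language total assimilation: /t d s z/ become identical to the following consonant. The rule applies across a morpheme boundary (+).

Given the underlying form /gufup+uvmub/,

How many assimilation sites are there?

No segment meets the rule's conditions.

0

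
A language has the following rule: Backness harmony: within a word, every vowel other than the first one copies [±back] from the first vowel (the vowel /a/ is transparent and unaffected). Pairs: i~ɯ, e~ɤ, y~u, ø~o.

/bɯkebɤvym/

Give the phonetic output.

[bɯkɤbɤvum]

/e/ harmonizes with /ɯ/ ([+back]) → [ɤ]
/y/ harmonizes with /ɯ/ ([+back]) → [u]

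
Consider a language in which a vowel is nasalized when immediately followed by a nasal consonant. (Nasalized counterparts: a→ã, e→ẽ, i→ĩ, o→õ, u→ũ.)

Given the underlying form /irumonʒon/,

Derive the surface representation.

[irũmõnʒõn]

/u/ before nasal /m/ → [ũ]
/o/ before nasal /n/ → [õ]
/o/ before nasal /n/ → [õ]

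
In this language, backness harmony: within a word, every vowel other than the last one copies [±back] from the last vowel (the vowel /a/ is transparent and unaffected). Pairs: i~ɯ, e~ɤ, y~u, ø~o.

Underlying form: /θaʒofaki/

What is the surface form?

/o/ harmonizes with /i/ ([-back]) → [ø]

[θaʒøfaki]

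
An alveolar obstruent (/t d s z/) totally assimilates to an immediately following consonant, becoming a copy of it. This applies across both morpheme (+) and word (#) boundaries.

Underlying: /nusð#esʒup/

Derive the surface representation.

[nuðð#eʒʒup]

/s/ before /ð/ → [ð] (total assimilation)
/s/ before /ʒ/ → [ʒ] (total assimilation)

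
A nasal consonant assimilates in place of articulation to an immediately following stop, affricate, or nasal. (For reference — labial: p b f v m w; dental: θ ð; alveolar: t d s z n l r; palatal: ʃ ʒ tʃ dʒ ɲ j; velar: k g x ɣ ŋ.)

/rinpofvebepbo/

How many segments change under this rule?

1

/n/ before /p/ (labial) → [m]
1 segment changes.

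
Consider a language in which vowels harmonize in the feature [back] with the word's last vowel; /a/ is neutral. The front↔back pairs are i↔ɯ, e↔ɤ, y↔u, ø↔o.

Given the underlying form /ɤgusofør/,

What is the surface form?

[egysøfør]

/ɤ/ harmonizes with /ø/ ([-back]) → [e]
/u/ harmonizes with /ø/ ([-back]) → [y]
/o/ harmonizes with /ø/ ([-back]) → [ø]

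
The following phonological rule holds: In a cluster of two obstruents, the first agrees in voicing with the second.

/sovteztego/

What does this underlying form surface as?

/v/ before /t/ (voiceless) → [f]
/z/ before /t/ (voiceless) → [s]

[softestego]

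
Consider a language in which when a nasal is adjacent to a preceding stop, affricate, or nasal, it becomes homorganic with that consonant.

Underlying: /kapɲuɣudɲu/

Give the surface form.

/ɲ/ after /p/ (labial) → [m]
/ɲ/ after /d/ (alveolar) → [n]

[kapmuɣudnu]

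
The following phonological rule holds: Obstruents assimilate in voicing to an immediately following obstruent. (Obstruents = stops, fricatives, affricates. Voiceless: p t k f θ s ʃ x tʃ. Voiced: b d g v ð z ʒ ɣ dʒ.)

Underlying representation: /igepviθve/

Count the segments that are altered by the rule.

/p/ before /v/ (voiced) → [b]
/θ/ before /v/ (voiced) → [ð]
2 segments change.

2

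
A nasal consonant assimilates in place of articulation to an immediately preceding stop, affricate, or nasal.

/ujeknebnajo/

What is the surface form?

[ujekŋebmajo]

/n/ after /k/ (velar) → [ŋ]
/n/ after /b/ (labial) → [m]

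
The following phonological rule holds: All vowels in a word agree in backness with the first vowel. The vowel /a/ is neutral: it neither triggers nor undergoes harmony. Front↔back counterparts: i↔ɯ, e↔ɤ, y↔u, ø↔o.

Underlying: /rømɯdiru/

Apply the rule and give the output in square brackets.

[rømidiry]

/ɯ/ harmonizes with /ø/ ([-back]) → [i]
/u/ harmonizes with /ø/ ([-back]) → [y]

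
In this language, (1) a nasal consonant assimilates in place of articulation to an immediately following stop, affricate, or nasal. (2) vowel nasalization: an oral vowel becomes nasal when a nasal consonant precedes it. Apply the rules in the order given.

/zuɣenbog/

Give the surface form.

[zuɣembog]

Rule 1: /n/ before /b/ (labial) → [m]
After rule 1: zuɣembog
Rule 2: no segment meets the rule's conditions; no change.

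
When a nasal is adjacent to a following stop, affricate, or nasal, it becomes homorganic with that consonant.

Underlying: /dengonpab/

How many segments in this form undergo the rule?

/n/ before /g/ (velar) → [ŋ]
/n/ before /p/ (labial) → [m]
2 segments change.

2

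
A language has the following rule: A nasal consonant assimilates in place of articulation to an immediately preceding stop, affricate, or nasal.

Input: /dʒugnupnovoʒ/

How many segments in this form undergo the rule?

/n/ after /g/ (velar) → [ŋ]
/n/ after /p/ (labial) → [m]
2 segments change.

2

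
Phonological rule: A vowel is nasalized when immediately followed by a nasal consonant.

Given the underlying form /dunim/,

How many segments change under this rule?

2

/u/ before nasal /n/ → [ũ]
/i/ before nasal /m/ → [ĩ]
2 segments change.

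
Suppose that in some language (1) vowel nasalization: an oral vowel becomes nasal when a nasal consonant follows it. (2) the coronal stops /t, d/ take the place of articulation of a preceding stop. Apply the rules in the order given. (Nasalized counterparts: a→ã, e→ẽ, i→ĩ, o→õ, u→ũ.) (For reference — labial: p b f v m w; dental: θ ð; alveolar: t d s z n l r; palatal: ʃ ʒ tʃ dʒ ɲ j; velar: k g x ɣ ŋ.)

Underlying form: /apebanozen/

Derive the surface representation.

[apebãnozẽn]

Rule 1: /a/ before nasal /n/ → [ã]
Rule 1: /e/ before nasal /n/ → [ẽ]
After rule 1: apebãnozẽn
Rule 2: no segment meets the rule's conditions; no change.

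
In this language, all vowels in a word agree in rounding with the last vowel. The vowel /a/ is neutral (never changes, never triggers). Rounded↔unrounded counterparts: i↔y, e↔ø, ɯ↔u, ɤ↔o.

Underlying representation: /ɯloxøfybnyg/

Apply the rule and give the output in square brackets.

[uloxøfybnyg]

/ɯ/ harmonizes with /y/ ([+round]) → [u]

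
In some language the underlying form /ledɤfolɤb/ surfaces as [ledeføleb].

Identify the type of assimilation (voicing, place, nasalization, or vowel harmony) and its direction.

/ɤ/→[e] /o/→[ø] /ɤ/→[e].
Vowels agree with the first vowel, so the harmony is progressive.

vowel harmony, progressive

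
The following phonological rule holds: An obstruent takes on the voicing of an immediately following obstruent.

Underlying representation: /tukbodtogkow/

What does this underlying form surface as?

[tugbottokkow]

/k/ before /b/ (voiced) → [g]
/d/ before /t/ (voiceless) → [t]
/g/ before /k/ (voiceless) → [k]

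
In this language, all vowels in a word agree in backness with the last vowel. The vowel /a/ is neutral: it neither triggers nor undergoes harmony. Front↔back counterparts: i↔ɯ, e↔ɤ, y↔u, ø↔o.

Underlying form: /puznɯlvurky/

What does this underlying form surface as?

/u/ harmonizes with /y/ ([-back]) → [y]
/ɯ/ harmonizes with /y/ ([-back]) → [i]
/u/ harmonizes with /y/ ([-back]) → [y]

[pyznilvyrky]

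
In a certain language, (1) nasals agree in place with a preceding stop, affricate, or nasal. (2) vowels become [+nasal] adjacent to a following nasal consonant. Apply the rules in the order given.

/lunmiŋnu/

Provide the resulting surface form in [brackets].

[lũnnĩŋŋu]

Rule 1: /m/ after /n/ (alveolar) → [n]
Rule 1: /n/ after /ŋ/ (velar) → [ŋ]
After rule 1: lunniŋŋu
Rule 2: /u/ before nasal /n/ → [ũ]
Rule 2: /i/ before nasal /ŋ/ → [ĩ]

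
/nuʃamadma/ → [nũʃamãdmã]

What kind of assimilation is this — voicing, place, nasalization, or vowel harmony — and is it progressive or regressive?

/u/→[ũ] /a/→[ã] /a/→[ã].
Each target copies a feature from the preceding segment, so the direction is progressive.

nasalization, progressive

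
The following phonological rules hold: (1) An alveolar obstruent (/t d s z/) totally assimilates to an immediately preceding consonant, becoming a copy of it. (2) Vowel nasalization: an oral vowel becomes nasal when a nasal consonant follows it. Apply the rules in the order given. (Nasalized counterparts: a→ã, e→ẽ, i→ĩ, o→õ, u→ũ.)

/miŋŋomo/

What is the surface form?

Rule 1: no segment meets the rule's conditions; no change.
After rule 1: miŋŋomo
Rule 2: /i/ before nasal /ŋ/ → [ĩ]
Rule 2: /o/ before nasal /m/ → [õ]

[mĩŋŋõmo]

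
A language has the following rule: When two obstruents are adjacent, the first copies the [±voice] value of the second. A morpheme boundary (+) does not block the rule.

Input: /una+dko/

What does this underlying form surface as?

/d/ before /k/ (voiceless) → [t]

[una+tko]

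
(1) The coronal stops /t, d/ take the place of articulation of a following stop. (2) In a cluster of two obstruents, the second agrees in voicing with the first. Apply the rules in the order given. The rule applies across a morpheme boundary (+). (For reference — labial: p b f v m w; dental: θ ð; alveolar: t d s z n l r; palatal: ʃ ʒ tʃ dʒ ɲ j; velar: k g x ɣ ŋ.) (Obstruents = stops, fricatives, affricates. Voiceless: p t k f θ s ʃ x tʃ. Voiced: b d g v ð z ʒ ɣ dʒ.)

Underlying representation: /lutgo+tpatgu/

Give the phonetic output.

Rule 1: /t/ before /g/ (velar) → [k]
Rule 1: /t/ before /p/ (labial) → [p]
Rule 1: /t/ before /g/ (velar) → [k]
After rule 1: lukgo+ppakgu
Rule 2: /g/ after /k/ (voiceless) → [k]
Rule 2: /g/ after /k/ (voiceless) → [k]

[lukko+ppakku]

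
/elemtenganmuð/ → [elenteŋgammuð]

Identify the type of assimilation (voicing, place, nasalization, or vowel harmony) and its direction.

place assimilation, regressive

/m/→[n] /n/→[ŋ] /n/→[m].
Each target copies a feature from the following segment, so the direction is regressive.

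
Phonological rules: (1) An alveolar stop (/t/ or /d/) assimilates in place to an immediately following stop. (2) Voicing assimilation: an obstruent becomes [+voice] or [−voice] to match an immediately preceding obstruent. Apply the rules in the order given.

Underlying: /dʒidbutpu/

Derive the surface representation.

[dʒibbuppu]

Rule 1: /d/ before /b/ (labial) → [b]
Rule 1: /t/ before /p/ (labial) → [p]
After rule 1: dʒibbuppu
Rule 2: no segment meets the rule's conditions; no change.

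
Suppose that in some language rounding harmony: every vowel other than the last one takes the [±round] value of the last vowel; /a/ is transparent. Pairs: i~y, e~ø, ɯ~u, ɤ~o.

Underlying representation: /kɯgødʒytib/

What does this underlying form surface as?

/ø/ harmonizes with /i/ ([-round]) → [e]
/y/ harmonizes with /i/ ([-round]) → [i]

[kɯgedʒitib]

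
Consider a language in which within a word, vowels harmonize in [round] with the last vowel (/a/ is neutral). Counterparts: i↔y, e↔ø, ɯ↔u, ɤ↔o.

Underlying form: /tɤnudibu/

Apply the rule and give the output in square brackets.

[tonudybu]

/ɤ/ harmonizes with /u/ ([+round]) → [o]
/i/ harmonizes with /u/ ([+round]) → [y]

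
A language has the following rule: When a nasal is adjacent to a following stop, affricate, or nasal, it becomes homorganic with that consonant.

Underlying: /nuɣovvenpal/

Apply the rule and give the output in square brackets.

[nuɣovvempal]

/n/ before /p/ (labial) → [m]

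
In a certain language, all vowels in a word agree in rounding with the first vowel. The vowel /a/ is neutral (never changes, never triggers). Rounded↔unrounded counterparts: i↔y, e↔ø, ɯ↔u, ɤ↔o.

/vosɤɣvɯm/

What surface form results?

/ɤ/ harmonizes with /o/ ([+round]) → [o]
/ɯ/ harmonizes with /o/ ([+round]) → [u]

[vosoɣvum]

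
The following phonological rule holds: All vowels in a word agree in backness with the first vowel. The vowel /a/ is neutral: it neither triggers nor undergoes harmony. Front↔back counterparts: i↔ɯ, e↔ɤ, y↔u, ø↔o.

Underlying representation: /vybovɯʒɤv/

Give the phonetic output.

[vybøviʒev]

/o/ harmonizes with /y/ ([-back]) → [ø]
/ɯ/ harmonizes with /y/ ([-back]) → [i]
/ɤ/ harmonizes with /y/ ([-back]) → [e]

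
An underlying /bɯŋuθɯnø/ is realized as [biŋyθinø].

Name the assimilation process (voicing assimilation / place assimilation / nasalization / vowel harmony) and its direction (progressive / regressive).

/ɯ/→[i] /u/→[y] /ɯ/→[i].
Vowels agree with the last vowel, so the harmony is regressive.

vowel harmony, regressive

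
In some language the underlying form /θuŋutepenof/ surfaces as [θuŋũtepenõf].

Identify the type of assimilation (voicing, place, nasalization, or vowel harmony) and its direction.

nasalization, progressive

/u/→[ũ] /o/→[õ].
Each target copies a feature from the preceding segment, so the direction is progressive.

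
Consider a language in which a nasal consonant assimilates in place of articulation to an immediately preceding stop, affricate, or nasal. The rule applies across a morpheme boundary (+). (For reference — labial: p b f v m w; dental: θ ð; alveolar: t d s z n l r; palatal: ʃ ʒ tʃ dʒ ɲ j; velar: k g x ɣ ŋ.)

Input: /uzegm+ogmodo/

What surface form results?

/m/ after /g/ (velar) → [ŋ]
/m/ after /g/ (velar) → [ŋ]

[uzegŋ+ogŋodo]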